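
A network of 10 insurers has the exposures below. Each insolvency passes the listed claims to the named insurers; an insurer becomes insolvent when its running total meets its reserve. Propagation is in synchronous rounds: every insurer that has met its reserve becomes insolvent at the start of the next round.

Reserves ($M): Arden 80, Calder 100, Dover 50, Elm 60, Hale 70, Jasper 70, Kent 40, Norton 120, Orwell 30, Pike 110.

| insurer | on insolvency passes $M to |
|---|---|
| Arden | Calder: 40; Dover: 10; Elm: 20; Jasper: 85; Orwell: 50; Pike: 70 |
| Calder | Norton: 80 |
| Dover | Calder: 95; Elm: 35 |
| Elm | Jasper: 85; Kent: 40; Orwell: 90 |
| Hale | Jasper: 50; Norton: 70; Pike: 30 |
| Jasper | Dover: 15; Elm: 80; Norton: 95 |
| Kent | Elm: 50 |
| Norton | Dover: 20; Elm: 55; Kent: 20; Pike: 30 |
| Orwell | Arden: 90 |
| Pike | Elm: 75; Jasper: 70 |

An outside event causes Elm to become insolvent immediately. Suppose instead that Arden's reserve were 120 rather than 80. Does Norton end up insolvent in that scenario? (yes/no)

With Arden's reserve at 120:
Round 1 — Elm becomes insolvent (initial).
  Jasper: +85 → 85 ≥ 70
  Kent: +40 → 40 ≥ 40
  Orwell: +90 → 90 ≥ 30
Round 2 — Jasper, Kent, Orwell become insolvent.
  Arden: +90 → 90 < 120
  Dover: +15 → 15 < 50
  Norton: +95 → 95 < 120
No further insolvencies.

no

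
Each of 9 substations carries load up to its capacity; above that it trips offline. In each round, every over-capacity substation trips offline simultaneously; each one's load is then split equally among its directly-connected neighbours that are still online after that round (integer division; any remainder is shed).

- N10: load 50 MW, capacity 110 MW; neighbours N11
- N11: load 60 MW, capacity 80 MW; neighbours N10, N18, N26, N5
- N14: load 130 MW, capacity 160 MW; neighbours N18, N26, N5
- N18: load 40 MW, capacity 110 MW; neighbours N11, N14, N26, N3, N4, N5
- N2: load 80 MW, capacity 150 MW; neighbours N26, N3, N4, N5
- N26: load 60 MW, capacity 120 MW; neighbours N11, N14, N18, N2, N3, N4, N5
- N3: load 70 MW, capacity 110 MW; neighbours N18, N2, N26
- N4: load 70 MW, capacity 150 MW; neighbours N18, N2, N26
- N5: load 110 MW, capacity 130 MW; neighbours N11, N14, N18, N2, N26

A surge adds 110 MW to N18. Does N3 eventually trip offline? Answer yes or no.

yes

Round 1 — N18 at 150 > 110. N18 trips offline.
  N18 sheds 150 MW to N11, N14, N26, N3, N4, N5: 25 each.
    N11: 60+25 = 85 > 80
    N14: 130+25 = 155 ≤ 160
    N26: 60+25 = 85 ≤ 120
    N3: 70+25 = 95 ≤ 110
    N4: 70+25 = 95 ≤ 150
    N5: 110+25 = 135 > 130
Round 2 — N11, N5 trip offline.
  N11 sheds 85 MW to N10, N26: 42 each (1 lost).
    N10: 50+42 = 92 ≤ 110
    N26: 85+42 = 127 > 120
  N5 sheds 135 MW to N14, N2, N26: 45 each.
    N14: 155+45 = 200 > 160
    N2: 80+45 = 125 ≤ 150
    N26: 127+45 = 172 > 120
Round 3 — N14, N26 trip offline.
  N14 sheds 200 MW: no online neighbours, lost.
  N26 sheds 172 MW to N2, N3, N4: 57 each (1 lost).
    N2: 125+57 = 182 > 150
    N3: 95+57 = 152 > 110
    N4: 95+57 = 152 > 150
Round 4 — N2, N3, N4 trip offline.
  N2 sheds 182 MW: no online neighbours, lost.
  N3 sheds 152 MW: no online neighbours, lost.
  N4 sheds 152 MW: no online neighbours, lost.
No further trips.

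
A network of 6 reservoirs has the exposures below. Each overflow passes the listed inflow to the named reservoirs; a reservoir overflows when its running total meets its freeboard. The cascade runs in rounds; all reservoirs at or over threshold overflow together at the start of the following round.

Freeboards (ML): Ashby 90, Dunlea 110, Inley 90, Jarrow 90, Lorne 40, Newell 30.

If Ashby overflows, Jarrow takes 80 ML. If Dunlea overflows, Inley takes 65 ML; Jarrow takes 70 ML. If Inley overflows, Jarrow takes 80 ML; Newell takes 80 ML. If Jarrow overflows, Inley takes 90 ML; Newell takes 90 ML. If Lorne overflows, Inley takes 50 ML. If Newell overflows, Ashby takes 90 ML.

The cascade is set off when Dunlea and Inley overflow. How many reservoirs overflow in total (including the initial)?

5

Round 1 — Dunlea, Inley overflow (initial).
  Jarrow: +70+80 → 150 ≥ 90
  Newell: +80 → 80 ≥ 30
Round 2 — Jarrow, Newell overflow.
  Ashby: +90 → 90 ≥ 90
Round 3 — Ashby overflows.
No further overflows.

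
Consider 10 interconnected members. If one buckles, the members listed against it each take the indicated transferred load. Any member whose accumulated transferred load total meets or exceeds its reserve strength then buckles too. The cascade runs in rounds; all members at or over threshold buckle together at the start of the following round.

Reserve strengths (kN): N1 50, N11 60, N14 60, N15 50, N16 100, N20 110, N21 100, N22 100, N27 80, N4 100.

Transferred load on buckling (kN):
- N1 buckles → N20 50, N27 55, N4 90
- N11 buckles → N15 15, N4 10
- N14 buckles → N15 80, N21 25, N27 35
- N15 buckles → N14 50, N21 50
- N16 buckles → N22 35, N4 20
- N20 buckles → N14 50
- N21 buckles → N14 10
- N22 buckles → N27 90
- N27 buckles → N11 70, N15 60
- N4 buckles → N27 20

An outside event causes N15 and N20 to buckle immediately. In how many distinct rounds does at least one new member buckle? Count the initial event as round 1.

Round 1 — N15, N20 buckle (initial).
  N14: +50+50 → 100 ≥ 60
  N21: +50 → 50 < 100
Round 2 — N14 buckles.
  N21: +25 → 75 < 100
  N27: +35 → 35 < 80
No further bucklings.

2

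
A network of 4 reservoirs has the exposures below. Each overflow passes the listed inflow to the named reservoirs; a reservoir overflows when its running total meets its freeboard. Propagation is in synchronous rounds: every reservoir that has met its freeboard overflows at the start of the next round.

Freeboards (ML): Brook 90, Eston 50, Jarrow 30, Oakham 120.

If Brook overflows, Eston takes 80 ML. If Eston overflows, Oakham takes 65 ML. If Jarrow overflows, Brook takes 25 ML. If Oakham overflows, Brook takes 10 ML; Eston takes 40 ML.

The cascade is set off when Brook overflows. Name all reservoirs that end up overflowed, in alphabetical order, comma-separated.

Brook, Eston

Round 1 — Brook overflows (initial).
  Eston: +80 → 80 ≥ 50
Round 2 — Eston overflows.
  Oakham: +65 → 65 < 120
No further overflows.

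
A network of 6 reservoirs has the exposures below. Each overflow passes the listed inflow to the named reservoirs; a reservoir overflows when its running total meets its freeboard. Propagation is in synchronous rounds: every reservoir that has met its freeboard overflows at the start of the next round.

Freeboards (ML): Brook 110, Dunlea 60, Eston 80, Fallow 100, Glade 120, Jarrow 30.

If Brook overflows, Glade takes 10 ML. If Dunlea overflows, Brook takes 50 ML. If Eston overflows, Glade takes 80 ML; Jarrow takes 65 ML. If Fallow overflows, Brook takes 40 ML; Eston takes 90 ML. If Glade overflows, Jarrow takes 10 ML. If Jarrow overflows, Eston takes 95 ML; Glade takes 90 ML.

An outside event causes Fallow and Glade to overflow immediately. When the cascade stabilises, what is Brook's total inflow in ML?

Round 1 — Fallow, Glade overflow (initial).
  Brook: +40 → 40 < 110
  Eston: +90 → 90 ≥ 80
  Jarrow: +10 → 10 < 30
Round 2 — Eston overflows.
  Jarrow: +65 → 75 ≥ 30
Round 3 — Jarrow overflows.
No further overflows.

40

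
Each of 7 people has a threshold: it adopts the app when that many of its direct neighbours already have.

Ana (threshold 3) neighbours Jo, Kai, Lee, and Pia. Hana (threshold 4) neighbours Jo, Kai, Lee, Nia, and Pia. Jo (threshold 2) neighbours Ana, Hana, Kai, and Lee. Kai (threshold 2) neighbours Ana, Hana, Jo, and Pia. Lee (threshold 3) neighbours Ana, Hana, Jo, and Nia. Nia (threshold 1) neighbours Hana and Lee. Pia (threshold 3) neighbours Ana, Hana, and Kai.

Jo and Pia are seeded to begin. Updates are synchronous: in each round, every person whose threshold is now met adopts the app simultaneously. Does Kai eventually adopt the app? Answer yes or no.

Round 1 — Jo, Pia adopt the app (initial).
Round 2 — checking thresholds:
  Ana: 2 of 4 neighbours < 3, below threshold.
  Hana: 2 of 5 neighbours < 4, below threshold.
  Kai: 2 of 4 neighbours ≥ 2, adopts the app.
  Lee: 1 of 4 neighbours < 3, below threshold.
Round 3 — checking thresholds:
  Ana: 3 of 4 neighbours ≥ 3, adopts the app.
  Hana: 3 of 5 neighbours < 4, below threshold.
  Lee: 1 of 4 neighbours < 3, below threshold.
Round 4 — no new adoptions; cascade stops.

yes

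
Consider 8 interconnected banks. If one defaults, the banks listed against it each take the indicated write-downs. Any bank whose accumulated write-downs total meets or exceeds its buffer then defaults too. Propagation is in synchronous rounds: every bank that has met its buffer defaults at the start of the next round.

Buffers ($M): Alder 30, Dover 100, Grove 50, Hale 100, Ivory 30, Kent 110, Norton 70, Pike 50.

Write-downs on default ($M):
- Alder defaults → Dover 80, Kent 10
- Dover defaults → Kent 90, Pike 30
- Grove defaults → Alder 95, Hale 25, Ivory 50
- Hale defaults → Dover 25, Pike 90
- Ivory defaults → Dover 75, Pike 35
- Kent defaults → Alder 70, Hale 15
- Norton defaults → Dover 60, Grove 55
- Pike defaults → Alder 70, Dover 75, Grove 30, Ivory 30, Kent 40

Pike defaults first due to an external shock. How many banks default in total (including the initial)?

Round 1 — Pike defaults (initial).
  Alder: +70 → 70 ≥ 30
  Dover: +75 → 75 < 100
  Grove: +30 → 30 < 50
  Ivory: +30 → 30 ≥ 30
  Kent: +40 → 40 < 110
Round 2 — Alder, Ivory default.
  Dover: +80+75 → 230 ≥ 100
  Kent: +10 → 50 < 110
Round 3 — Dover defaults.
  Kent: +90 → 140 ≥ 110
Round 4 — Kent defaults.
  Hale: +15 → 15 < 100
No further defaults.

5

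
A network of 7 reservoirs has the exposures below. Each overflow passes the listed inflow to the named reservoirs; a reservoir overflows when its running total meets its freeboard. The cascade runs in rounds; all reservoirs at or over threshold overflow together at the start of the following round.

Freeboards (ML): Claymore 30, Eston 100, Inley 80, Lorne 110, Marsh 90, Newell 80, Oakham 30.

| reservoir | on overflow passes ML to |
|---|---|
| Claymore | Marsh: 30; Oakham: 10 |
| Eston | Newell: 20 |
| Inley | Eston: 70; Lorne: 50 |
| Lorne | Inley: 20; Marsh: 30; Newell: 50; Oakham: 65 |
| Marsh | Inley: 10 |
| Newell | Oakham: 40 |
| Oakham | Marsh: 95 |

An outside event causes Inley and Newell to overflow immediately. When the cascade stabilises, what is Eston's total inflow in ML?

70

Round 1 — Inley, Newell overflow (initial).
  Eston: +70 → 70 < 100
  Lorne: +50 → 50 < 110
  Oakham: +40 → 40 ≥ 30
Round 2 — Oakham overflows.
  Marsh: +95 → 95 ≥ 90
Round 3 — Marsh overflows.
No further overflows.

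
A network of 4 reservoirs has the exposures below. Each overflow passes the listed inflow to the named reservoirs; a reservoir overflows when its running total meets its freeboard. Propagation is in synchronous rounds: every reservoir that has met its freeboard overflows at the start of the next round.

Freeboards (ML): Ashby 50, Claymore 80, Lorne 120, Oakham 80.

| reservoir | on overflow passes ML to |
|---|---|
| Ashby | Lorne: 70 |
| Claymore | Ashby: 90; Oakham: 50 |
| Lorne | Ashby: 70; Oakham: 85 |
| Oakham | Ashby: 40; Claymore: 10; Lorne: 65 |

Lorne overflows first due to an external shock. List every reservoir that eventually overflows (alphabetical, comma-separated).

Ashby, Lorne, Oakham

Round 1 — Lorne overflows (initial).
  Ashby: +70 → 70 ≥ 50
  Oakham: +85 → 85 ≥ 80
Round 2 — Ashby, Oakham overflow.
  Claymore: +10 → 10 < 80
No further overflows.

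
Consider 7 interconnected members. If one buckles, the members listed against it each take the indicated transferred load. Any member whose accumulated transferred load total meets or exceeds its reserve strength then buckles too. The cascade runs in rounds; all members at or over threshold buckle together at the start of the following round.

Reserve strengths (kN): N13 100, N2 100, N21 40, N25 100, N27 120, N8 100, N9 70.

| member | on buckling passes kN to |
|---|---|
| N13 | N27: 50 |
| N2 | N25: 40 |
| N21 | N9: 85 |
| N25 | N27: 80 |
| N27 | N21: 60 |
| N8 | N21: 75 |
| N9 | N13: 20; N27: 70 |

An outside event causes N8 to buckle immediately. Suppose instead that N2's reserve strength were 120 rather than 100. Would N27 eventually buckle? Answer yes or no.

no

With N2's reserve strength at 120:
Round 1 — N8 buckles (initial).
  N21: +75 → 75 ≥ 40
Round 2 — N21 buckles.
  N9: +85 → 85 ≥ 70
Round 3 — N9 buckles.
  N13: +20 → 20 < 100
  N27: +70 → 70 < 120
No further bucklings.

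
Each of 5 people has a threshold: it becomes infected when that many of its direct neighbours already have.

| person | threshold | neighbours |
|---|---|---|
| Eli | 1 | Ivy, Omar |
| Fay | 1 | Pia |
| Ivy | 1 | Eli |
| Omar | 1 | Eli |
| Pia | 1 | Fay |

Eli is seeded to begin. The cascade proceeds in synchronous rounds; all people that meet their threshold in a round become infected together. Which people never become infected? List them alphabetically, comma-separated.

Round 1 — Eli becomes infected (initial).
Round 2 — checking thresholds:
  Ivy: 1 of 1 neighbours ≥ 1, becomes infected.
  Omar: 1 of 1 neighbours ≥ 1, becomes infected.
Round 3 — no new infections; cascade stops.

Fay, Pia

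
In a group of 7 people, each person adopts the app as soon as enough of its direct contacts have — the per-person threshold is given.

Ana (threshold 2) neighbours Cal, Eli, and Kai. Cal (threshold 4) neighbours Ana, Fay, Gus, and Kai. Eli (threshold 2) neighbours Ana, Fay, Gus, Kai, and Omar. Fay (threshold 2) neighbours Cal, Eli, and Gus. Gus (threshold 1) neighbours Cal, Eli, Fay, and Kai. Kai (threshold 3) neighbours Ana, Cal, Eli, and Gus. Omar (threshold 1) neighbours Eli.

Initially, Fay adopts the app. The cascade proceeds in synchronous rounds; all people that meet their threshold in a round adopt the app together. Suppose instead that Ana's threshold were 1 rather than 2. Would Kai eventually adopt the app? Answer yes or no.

With Ana's threshold at 1:
Round 1 — Fay adopts the app (initial).
Round 2 — checking thresholds:
  Cal: 1 of 4 neighbours < 4, not yet.
  Eli: 1 of 5 neighbours < 2, not yet.
  Gus: 1 of 4 neighbours ≥ 1, adopts the app.
Round 3 — checking thresholds:
  Cal: 2 of 4 neighbours < 4, not yet.
  Eli: 2 of 5 neighbours ≥ 2, adopts the app.
  Kai: 1 of 4 neighbours < 3, not yet.
Round 4 — checking thresholds:
  Ana: 1 of 3 neighbours ≥ 1, adopts the app.
  Cal: 2 of 4 neighbours < 4, not yet.
  Kai: 2 of 4 neighbours < 3, not yet.
  Omar: 1 of 1 neighbours ≥ 1, adopts the app.
Round 5 — checking thresholds:
  Cal: 3 of 4 neighbours < 4, not yet.
  Kai: 3 of 4 neighbours ≥ 3, adopts the app.
Round 6 — checking thresholds:
  Cal: 4 of 4 neighbours ≥ 4, adopts the app.
Round 7 — no new adoptions; cascade stops.

yes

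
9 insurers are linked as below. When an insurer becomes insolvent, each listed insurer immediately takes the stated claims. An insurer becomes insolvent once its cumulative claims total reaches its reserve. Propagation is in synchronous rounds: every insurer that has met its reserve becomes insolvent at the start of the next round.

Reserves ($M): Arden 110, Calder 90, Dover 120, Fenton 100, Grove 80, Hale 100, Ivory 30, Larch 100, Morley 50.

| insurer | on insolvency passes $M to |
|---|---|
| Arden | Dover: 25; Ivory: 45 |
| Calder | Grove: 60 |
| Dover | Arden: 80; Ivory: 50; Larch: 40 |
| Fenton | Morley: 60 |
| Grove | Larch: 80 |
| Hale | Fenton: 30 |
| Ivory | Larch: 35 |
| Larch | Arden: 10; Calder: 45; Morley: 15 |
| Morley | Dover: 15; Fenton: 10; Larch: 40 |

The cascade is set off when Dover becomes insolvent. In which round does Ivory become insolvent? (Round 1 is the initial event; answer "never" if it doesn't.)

Round 1 — Dover becomes insolvent (initial).
  Arden: +80 → 80 < 110
  Ivory: +50 → 50 ≥ 30
  Larch: +40 → 40 < 100
Round 2 — Ivory becomes insolvent.
  Larch: +35 → 75 < 100
No further insolvencies.

2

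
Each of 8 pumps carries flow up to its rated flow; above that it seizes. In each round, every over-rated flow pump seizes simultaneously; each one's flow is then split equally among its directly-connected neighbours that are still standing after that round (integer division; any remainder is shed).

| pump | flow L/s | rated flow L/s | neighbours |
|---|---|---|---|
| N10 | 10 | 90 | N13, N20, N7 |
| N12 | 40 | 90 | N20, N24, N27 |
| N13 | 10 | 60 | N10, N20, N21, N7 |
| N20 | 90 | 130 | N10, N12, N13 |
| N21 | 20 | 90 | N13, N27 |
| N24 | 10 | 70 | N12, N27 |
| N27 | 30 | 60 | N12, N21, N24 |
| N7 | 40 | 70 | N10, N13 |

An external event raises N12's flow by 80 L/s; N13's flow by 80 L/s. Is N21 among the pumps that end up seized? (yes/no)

Round 1 — N12 at 120 > 90; N13 at 90 > 60. N12, N13 seize.
  N12 sheds 120 L/s to N20, N24, N27: 40 each.
    N20: 90+40 = 130 ≤ 130
    N24: 10+40 = 50 ≤ 70
    N27: 30+40 = 70 > 60
  N13 sheds 90 L/s to N10, N20, N21, N7: 22 each (2 lost).
    N10: 10+22 = 32 ≤ 90
    N20: 130+22 = 152 > 130
    N21: 20+22 = 42 ≤ 90
    N7: 40+22 = 62 ≤ 70
Round 2 — N20, N27 seize.
  N20 sheds 152 L/s to N10: 152 each.
    N10: 32+152 = 184 > 90
  N27 sheds 70 L/s to N21, N24: 35 each.
    N21: 42+35 = 77 ≤ 90
    N24: 50+35 = 85 > 70
Round 3 — N10, N24 seize.
  N10 sheds 184 L/s to N7: 184 each.
    N7: 62+184 = 246 > 70
  N24 sheds 85 L/s: no online neighbours, lost.
Round 4 — N7 seizes.
  N7 sheds 246 L/s: no online neighbours, lost.
No further seizures.

no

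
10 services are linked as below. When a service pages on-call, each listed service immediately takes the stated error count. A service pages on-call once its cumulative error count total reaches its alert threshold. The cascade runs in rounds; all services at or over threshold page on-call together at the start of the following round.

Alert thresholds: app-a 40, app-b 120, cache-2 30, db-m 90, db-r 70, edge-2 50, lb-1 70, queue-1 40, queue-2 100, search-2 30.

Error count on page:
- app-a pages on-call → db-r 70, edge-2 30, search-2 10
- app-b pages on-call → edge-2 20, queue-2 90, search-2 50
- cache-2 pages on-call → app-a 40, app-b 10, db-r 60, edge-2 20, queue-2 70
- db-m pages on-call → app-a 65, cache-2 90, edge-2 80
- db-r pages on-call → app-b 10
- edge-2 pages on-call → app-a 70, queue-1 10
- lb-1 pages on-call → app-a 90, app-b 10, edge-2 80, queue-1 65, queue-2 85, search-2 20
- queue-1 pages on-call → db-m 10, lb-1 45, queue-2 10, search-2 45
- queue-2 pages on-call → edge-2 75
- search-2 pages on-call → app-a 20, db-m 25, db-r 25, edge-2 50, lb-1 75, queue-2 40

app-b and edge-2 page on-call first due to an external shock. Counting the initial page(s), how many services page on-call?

Round 1 — app-b, edge-2 page on-call (initial).
  app-a: +70 → 70 ≥ 40
  queue-1: +10 → 10 < 40
  queue-2: +90 → 90 < 100
  search-2: +50 → 50 ≥ 30
Round 2 — app-a, search-2 page on-call.
  db-m: +25 → 25 < 90
  db-r: +70+25 → 95 ≥ 70
  lb-1: +75 → 75 ≥ 70
  queue-2: +40 → 130 ≥ 100
Round 3 — db-r, lb-1, queue-2 page on-call.
  queue-1: +65 → 75 ≥ 40
Round 4 — queue-1 pages on-call.
  db-m: +10 → 35 < 90
No further pages.

8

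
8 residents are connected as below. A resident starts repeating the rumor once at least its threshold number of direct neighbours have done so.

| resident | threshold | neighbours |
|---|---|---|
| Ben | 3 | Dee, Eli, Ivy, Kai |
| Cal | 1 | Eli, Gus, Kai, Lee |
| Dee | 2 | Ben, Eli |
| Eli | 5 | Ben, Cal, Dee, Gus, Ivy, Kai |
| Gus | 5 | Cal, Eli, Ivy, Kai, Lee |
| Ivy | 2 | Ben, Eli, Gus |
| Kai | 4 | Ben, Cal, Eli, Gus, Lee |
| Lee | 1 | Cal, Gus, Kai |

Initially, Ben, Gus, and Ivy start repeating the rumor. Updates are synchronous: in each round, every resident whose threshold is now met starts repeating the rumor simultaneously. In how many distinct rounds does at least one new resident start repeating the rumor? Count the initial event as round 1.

Round 1 — Ben, Gus, Ivy start repeating the rumor (initial).
Round 2 — checking thresholds:
  Cal: 1 of 4 neighbours ≥ 1, starts repeating the rumor.
  Dee: 1 of 2 neighbours < 2, below threshold.
  Eli: 3 of 6 neighbours < 5, below threshold.
  Kai: 2 of 5 neighbours < 4, below threshold.
  Lee: 1 of 3 neighbours ≥ 1, starts repeating the rumor.
Round 3 — checking thresholds:
  Dee: 1 of 2 neighbours < 2, below threshold.
  Eli: 4 of 6 neighbours < 5, below threshold.
  Kai: 4 of 5 neighbours ≥ 4, starts repeating the rumor.
Round 4 — checking thresholds:
  Dee: 1 of 2 neighbours < 2, below threshold.
  Eli: 5 of 6 neighbours ≥ 5, starts repeating the rumor.
Round 5 — checking thresholds:
  Dee: 2 of 2 neighbours ≥ 2, starts repeating the rumor.
Round 6 — no new spreads; cascade stops.

5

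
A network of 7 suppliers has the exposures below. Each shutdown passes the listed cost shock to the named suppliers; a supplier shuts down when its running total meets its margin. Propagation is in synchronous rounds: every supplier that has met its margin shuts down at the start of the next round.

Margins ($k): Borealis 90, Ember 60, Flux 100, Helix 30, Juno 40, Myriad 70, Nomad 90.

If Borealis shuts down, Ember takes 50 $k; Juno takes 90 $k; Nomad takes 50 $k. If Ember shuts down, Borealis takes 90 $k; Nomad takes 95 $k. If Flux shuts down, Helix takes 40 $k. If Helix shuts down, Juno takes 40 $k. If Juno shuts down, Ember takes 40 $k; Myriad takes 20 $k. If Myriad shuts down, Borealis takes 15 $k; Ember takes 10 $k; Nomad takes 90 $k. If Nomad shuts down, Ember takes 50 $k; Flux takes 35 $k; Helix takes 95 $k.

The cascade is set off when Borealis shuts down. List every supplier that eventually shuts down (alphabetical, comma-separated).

Borealis, Ember, Helix, Juno, Nomad

Round 1 — Borealis shuts down (initial).
  Ember: +50 → 50 < 60
  Juno: +90 → 90 ≥ 40
  Nomad: +50 → 50 < 90
Round 2 — Juno shuts down.
  Ember: +40 → 90 ≥ 60
  Myriad: +20 → 20 < 70
Round 3 — Ember shuts down.
  Nomad: +95 → 145 ≥ 90
Round 4 — Nomad shuts down.
  Flux: +35 → 35 < 100
  Helix: +95 → 95 ≥ 30
Round 5 — Helix shuts down.
No further shutdowns.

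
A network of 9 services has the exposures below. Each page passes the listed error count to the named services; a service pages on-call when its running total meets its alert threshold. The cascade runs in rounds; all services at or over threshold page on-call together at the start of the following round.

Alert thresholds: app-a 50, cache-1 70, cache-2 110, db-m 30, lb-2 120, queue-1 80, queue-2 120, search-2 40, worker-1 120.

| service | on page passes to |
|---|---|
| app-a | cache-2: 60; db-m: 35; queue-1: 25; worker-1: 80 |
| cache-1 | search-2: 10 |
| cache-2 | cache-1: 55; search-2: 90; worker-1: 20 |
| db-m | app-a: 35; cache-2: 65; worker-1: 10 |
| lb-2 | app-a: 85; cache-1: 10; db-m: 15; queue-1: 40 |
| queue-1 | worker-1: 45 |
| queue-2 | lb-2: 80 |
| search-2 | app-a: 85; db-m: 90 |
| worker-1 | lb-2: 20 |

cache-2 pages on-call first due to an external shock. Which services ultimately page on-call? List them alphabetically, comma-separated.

Round 1 — cache-2 pages on-call (initial).
  cache-1: +55 → 55 < 70
  search-2: +90 → 90 ≥ 40
  worker-1: +20 → 20 < 120
Round 2 — search-2 pages on-call.
  app-a: +85 → 85 ≥ 50
  db-m: +90 → 90 ≥ 30
Round 3 — app-a, db-m page on-call.
  queue-1: +25 → 25 < 80
  worker-1: +80+10 → 110 < 120
No further pages.

app-a, cache-2, db-m, search-2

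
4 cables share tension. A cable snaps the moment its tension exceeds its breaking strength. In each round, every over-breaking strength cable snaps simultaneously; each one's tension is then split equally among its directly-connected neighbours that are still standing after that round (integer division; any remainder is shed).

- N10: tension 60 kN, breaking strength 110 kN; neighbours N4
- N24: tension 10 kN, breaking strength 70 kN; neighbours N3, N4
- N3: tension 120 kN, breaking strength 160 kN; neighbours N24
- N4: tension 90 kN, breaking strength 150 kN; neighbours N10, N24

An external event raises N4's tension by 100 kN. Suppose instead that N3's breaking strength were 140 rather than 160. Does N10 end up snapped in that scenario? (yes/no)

With N3's breaking strength at 140:
Round 1 — N4 at 190 > 150. N4 snaps.
  N4 sheds 190 kN to N10, N24: 95 each.
    N10: 60+95 = 155 > 110
    N24: 10+95 = 105 > 70
Round 2 — N10, N24 snap.
  N10 sheds 155 kN: no online neighbours, lost.
  N24 sheds 105 kN to N3: 105 each.
    N3: 120+105 = 225 > 140
Round 3 — N3 snaps.
  N3 sheds 225 kN: no online neighbours, lost.
No further breaks.

yes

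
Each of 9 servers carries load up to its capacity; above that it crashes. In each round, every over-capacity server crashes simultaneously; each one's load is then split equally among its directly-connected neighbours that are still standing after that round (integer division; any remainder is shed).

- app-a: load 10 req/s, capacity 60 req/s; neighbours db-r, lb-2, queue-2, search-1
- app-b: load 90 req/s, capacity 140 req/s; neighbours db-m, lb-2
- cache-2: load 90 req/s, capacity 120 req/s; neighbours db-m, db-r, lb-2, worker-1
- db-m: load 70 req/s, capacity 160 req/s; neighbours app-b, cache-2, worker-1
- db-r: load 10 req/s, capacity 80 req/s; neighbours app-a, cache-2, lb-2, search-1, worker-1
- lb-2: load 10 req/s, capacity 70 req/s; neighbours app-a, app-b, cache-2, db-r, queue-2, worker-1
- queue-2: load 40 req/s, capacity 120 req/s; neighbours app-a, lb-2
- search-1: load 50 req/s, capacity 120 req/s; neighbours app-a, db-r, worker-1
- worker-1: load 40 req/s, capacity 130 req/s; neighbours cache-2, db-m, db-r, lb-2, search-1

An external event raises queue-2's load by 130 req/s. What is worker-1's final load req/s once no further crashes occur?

Round 1 — queue-2 at 170 > 120. queue-2 crashes.
  queue-2 sheds 170 req/s to app-a, lb-2: 85 each.
    app-a: 10+85 = 95 > 60
    lb-2: 10+85 = 95 > 70
Round 2 — app-a, lb-2 crash.
  app-a sheds 95 req/s to db-r, search-1: 47 each (1 lost).
    db-r: 10+47 = 57 ≤ 80
    search-1: 50+47 = 97 ≤ 120
  lb-2 sheds 95 req/s to app-b, cache-2, db-r, worker-1: 23 each (3 lost).
    app-b: 90+23 = 113 ≤ 140
    cache-2: 90+23 = 113 ≤ 120
    db-r: 57+23 = 80 ≤ 80
    worker-1: 40+23 = 63 ≤ 130
No further crashes.

63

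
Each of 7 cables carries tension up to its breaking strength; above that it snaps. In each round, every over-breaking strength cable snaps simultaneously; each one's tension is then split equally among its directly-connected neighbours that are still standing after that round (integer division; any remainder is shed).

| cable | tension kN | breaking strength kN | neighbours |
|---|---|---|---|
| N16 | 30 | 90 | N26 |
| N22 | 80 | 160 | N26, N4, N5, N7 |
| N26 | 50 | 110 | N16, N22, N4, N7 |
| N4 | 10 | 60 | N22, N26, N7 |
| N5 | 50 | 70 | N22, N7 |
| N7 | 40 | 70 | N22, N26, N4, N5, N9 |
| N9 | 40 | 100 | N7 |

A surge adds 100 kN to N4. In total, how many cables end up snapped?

2

Round 1 — N4 at 110 > 60. N4 snaps.
  N4 sheds 110 kN to N22, N26, N7: 36 each (2 lost).
    N22: 80+36 = 116 ≤ 160
    N26: 50+36 = 86 ≤ 110
    N7: 40+36 = 76 > 70
Round 2 — N7 snaps.
  N7 sheds 76 kN to N22, N26, N5, N9: 19 each.
    N22: 116+19 = 135 ≤ 160
    N26: 86+19 = 105 ≤ 110
    N5: 50+19 = 69 ≤ 70
    N9: 40+19 = 59 ≤ 100
No further breaks.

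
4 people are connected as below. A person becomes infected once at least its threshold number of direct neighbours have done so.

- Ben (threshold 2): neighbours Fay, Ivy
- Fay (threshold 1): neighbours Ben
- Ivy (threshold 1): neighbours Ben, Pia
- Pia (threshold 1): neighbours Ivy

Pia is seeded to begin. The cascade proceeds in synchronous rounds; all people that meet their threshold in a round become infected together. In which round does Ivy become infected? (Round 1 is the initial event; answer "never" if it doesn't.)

Round 1 — Pia becomes infected (initial).
Round 2 — checking thresholds:
  Ivy: 1 of 2 neighbours ≥ 1, becomes infected.
Round 3 — no new infections; cascade stops.

2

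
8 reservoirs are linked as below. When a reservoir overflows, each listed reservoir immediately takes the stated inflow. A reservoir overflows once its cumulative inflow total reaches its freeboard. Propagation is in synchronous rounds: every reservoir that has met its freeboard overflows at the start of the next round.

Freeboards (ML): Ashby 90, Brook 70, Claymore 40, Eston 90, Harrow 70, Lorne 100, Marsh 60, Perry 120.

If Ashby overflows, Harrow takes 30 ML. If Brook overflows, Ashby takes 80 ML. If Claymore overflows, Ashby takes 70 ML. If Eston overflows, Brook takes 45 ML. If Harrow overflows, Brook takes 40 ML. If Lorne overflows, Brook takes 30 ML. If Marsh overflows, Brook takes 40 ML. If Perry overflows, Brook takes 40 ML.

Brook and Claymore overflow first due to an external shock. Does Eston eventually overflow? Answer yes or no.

Round 1 — Brook, Claymore overflow (initial).
  Ashby: +80+70 → 150 ≥ 90
Round 2 — Ashby overflows.
  Harrow: +30 → 30 < 70
No further overflows.

no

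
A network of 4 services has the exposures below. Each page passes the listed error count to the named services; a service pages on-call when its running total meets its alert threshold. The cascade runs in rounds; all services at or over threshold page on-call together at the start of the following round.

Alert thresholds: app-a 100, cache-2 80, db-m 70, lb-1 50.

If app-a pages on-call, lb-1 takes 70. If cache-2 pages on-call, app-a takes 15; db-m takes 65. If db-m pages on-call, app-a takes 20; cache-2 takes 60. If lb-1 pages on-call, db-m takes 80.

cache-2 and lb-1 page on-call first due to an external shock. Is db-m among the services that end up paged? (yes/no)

yes

Round 1 — cache-2, lb-1 page on-call (initial).
  app-a: +15 → 15 < 100
  db-m: +65+80 → 145 ≥ 70
Round 2 — db-m pages on-call.
  app-a: +20 → 35 < 100
No further pages.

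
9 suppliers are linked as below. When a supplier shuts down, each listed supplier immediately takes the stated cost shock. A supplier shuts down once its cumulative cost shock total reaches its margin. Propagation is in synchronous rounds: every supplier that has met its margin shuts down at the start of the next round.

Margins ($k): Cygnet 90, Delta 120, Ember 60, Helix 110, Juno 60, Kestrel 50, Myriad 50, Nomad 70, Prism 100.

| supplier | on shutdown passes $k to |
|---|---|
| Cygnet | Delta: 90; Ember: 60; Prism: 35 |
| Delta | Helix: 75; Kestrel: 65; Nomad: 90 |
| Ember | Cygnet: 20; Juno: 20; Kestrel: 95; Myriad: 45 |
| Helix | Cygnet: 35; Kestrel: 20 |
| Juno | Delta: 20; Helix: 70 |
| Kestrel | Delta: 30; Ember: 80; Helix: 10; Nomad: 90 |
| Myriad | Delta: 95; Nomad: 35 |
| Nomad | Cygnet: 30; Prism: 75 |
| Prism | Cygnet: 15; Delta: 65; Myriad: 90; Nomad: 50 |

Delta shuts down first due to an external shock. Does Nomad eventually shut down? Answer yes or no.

yes

Round 1 — Delta shuts down (initial).
  Helix: +75 → 75 < 110
  Kestrel: +65 → 65 ≥ 50
  Nomad: +90 → 90 ≥ 70
Round 2 — Kestrel, Nomad shut down.
  Cygnet: +30 → 30 < 90
  Ember: +80 → 80 ≥ 60
  Helix: +10 → 85 < 110
  Prism: +75 → 75 < 100
Round 3 — Ember shuts down.
  Cygnet: +20 → 50 < 90
  Juno: +20 → 20 < 60
  Myriad: +45 → 45 < 50
No further shutdowns.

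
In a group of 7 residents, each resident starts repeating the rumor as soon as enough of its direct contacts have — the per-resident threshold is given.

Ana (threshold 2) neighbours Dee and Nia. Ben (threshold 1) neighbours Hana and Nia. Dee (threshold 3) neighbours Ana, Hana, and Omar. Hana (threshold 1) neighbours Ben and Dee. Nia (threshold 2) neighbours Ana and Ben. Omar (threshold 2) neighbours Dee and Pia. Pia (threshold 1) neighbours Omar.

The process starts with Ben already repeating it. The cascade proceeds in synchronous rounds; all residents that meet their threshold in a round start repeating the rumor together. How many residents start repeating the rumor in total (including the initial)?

2

Round 1 — Ben starts repeating the rumor (initial).
Round 2 — checking thresholds:
  Hana: 1 of 2 neighbours ≥ 1, starts repeating the rumor.
  Nia: 1 of 2 neighbours < 2, not yet.
Round 3 — no new spreads; cascade stops.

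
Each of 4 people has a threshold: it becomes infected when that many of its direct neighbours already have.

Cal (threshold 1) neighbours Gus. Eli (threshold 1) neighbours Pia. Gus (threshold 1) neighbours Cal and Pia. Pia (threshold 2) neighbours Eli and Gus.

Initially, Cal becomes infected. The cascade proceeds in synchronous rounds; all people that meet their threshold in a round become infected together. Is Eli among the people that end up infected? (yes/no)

no

Round 1 — Cal becomes infected (initial).
Round 2 — checking thresholds:
  Gus: 1 of 2 neighbours ≥ 1, becomes infected.
Round 3 — no new infections; cascade stops.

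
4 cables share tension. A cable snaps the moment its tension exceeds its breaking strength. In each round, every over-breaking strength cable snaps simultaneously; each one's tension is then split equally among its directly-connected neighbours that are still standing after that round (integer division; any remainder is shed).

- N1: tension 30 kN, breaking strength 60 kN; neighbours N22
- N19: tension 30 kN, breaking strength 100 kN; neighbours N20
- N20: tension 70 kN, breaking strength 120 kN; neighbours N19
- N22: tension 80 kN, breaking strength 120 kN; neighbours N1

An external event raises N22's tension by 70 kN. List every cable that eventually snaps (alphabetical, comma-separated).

Round 1 — N22 at 150 > 120. N22 snaps.
  N22 sheds 150 kN to N1: 150 each.
    N1: 30+150 = 180 > 60
Round 2 — N1 snaps.
  N1 sheds 180 kN: no online neighbours, lost.
No further breaks.

N1, N22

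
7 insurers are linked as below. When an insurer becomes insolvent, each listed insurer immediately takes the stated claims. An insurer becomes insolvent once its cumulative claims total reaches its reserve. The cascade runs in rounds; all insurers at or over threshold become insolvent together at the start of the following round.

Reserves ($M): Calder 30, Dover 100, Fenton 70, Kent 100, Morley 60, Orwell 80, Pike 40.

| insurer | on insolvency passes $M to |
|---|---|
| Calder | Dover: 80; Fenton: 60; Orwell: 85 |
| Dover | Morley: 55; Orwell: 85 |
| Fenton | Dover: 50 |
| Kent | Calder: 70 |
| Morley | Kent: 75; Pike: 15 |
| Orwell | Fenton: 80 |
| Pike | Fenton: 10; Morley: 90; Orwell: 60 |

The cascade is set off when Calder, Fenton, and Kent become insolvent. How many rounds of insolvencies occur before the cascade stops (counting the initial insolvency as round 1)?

Round 1 — Calder, Fenton, Kent become insolvent (initial).
  Dover: +80+50 → 130 ≥ 100
  Orwell: +85 → 85 ≥ 80
Round 2 — Dover, Orwell become insolvent.
  Morley: +55 → 55 < 60
No further insolvencies.

2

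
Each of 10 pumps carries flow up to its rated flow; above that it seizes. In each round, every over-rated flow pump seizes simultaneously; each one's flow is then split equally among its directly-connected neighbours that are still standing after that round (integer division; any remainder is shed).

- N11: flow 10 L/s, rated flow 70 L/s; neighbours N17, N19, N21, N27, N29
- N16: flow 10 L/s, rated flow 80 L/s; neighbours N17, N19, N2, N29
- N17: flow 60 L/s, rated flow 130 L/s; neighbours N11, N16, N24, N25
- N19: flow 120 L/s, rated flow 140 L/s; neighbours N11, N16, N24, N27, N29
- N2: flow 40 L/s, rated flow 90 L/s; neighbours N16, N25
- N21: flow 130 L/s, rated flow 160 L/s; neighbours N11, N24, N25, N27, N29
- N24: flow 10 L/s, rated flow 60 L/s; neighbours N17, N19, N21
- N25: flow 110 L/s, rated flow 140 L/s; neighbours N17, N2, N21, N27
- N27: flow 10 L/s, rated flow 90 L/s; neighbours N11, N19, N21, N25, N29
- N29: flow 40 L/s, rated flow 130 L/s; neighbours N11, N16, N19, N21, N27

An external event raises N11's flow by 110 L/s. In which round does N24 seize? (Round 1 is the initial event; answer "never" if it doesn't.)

Round 1 — N11 at 120 > 70. N11 seizes.
  N11 sheds 120 L/s to N17, N19, N21, N27, N29: 24 each.
    N17: 60+24 = 84 ≤ 130
    N19: 120+24 = 144 > 140
    N21: 130+24 = 154 ≤ 160
    N27: 10+24 = 34 ≤ 90
    N29: 40+24 = 64 ≤ 130
Round 2 — N19 seizes.
  N19 sheds 144 L/s to N16, N24, N27, N29: 36 each.
    N16: 10+36 = 46 ≤ 80
    N24: 10+36 = 46 ≤ 60
    N27: 34+36 = 70 ≤ 90
    N29: 64+36 = 100 ≤ 130
No further seizures.

never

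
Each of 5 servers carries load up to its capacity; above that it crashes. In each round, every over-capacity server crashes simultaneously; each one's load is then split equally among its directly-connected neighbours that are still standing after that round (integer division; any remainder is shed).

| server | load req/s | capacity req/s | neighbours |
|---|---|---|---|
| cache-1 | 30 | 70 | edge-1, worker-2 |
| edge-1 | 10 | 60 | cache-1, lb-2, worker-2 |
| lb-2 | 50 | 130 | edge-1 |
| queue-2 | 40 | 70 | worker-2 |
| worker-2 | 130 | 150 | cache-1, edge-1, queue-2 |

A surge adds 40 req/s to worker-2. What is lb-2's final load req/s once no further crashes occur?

116

Round 1 — worker-2 at 170 > 150. worker-2 crashes.
  worker-2 sheds 170 req/s to cache-1, edge-1, queue-2: 56 each (2 lost).
    cache-1: 30+56 = 86 > 70
    edge-1: 10+56 = 66 > 60
    queue-2: 40+56 = 96 > 70
Round 2 — cache-1, edge-1, queue-2 crash.
  cache-1 sheds 86 req/s: no online neighbours, lost.
  edge-1 sheds 66 req/s to lb-2: 66 each.
    lb-2: 50+66 = 116 ≤ 130
  queue-2 sheds 96 req/s: no online neighbours, lost.
No further crashes.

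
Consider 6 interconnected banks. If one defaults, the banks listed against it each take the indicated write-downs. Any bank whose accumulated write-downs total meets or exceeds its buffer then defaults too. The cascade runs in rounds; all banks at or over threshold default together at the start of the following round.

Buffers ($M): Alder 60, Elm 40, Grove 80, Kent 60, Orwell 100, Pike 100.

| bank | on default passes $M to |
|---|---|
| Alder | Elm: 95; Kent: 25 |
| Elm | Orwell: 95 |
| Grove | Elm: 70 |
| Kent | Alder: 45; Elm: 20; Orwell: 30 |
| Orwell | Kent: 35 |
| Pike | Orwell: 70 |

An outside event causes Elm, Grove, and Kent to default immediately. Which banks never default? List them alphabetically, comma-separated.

Alder, Pike

Round 1 — Elm, Grove, Kent default (initial).
  Alder: +45 → 45 < 60
  Orwell: +95+30 → 125 ≥ 100
Round 2 — Orwell defaults.
No further defaults.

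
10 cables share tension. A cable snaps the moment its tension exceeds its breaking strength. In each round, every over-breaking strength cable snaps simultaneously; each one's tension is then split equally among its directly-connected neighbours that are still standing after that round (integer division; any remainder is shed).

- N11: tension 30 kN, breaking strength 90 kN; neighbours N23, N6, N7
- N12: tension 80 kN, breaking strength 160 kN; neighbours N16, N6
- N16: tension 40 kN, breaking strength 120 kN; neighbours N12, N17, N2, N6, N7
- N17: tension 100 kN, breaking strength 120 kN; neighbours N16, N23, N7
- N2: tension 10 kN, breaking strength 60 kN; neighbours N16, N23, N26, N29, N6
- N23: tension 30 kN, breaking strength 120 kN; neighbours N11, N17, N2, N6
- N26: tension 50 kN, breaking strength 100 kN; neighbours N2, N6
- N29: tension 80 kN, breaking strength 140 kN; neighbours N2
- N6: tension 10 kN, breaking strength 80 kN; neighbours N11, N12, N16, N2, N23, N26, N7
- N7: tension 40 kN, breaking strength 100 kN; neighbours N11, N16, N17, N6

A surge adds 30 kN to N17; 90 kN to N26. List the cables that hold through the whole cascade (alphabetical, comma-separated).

Round 1 — N17 at 130 > 120; N26 at 140 > 100. N17, N26 snap.
  N17 sheds 130 kN to N16, N23, N7: 43 each (1 lost).
    N16: 40+43 = 83 ≤ 120
    N23: 30+43 = 73 ≤ 120
    N7: 40+43 = 83 ≤ 100
  N26 sheds 140 kN to N2, N6: 70 each.
    N2: 10+70 = 80 > 60
    N6: 10+70 = 80 ≤ 80
Round 2 — N2 snaps.
  N2 sheds 80 kN to N16, N23, N29, N6: 20 each.
    N16: 83+20 = 103 ≤ 120
    N23: 73+20 = 93 ≤ 120
    N29: 80+20 = 100 ≤ 140
    N6: 80+20 = 100 > 80
Round 3 — N6 snaps.
  N6 sheds 100 kN to N11, N12, N16, N23, N7: 20 each.
    N11: 30+20 = 50 ≤ 90
    N12: 80+20 = 100 ≤ 160
    N16: 103+20 = 123 > 120
    N23: 93+20 = 113 ≤ 120
    N7: 83+20 = 103 > 100
Round 4 — N16, N7 snap.
  N16 sheds 123 kN to N12: 123 each.
    N12: 100+123 = 223 > 160
  N7 sheds 103 kN to N11: 103 each.
    N11: 50+103 = 153 > 90
Round 5 — N11, N12 snap.
  N11 sheds 153 kN to N23: 153 each.
    N23: 113+153 = 266 > 120
  N12 sheds 223 kN: no online neighbours, lost.
Round 6 — N23 snaps.
  N23 sheds 266 kN: no online neighbours, lost.
No further breaks.

N29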